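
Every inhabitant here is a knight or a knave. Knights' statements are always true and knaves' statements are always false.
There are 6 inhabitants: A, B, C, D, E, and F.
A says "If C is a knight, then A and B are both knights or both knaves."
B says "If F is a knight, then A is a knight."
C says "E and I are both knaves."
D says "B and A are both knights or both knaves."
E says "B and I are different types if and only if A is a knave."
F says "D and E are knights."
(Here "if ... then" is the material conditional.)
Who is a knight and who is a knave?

Knights: A, B, D, E, and F. Knaves: C.

A is a knight, so "if C is a knight, then A and B are both knights or both knaves" must be True — and it is.
As a knight, B's statement "if F is a knight, then A is a knight" should be True; it is.
C is a knave; "E and I are both knaves" is False, as required.
D is a knight, so "B and A are both knights or both knaves" must be True — and it is.
Since E is a knight, "B and I are different types if and only if A is a knave" needs to be True, which holds.
F is a knight; "D and E are knights" is True, as required.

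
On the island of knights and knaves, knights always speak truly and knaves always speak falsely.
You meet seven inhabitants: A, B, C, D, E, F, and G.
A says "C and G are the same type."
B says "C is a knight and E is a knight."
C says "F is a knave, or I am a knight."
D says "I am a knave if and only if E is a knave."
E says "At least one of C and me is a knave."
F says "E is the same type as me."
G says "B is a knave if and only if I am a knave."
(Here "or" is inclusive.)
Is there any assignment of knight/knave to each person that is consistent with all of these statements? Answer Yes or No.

Checking all 128 assignments, each has at least one speaker whose statement's truth value contradicts their type.

No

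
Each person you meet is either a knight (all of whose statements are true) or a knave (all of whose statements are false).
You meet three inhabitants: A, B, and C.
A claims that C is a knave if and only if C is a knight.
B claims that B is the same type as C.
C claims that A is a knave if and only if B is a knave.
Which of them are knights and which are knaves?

Suppose A is a knight. Then A's statement "C is a knave if and only if C is a knight" would have to be true. Checking the 4 ways to assign the others, none is consistent with every speaker.
(For instance, with B=knave, C=knight, A's claim "C is a knave if and only if C is a knight" comes out false where it would need to be true.)
So A must be a knave, making "C is a knave if and only if C is a knight" false. Taking A=knave, B=knave, C=knight, each remaining statement checks out:
  B (knave): "B is the same type as C" — false. ✓
  C (knight): "A is a knave if and only if B is a knave" — true. ✓
This is the unique consistent assignment.

A is a knave, B is a knave, and C is a knight.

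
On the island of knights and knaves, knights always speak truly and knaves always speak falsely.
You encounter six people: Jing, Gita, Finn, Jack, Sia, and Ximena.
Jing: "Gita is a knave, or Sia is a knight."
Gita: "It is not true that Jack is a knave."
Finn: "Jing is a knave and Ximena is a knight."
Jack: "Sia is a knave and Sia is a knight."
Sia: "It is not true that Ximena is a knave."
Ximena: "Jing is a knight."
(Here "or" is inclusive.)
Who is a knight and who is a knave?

Jing is a knight, and the claim "Gita is a knave, or Sia is a knight" is indeed True.
Since Gita is a knave, "it is not true that Jack is a knave" needs to be False, which holds.
Finn is a knave, and the claim "Jing is a knave and Ximena is a knight" is indeed False.
Jack is a knave, so "Sia is a knave and Sia is a knight" must be False — and it is.
Since Sia is a knight, "it is not true that Ximena is a knave" needs to be True, which holds.
Ximena is a knight; "Jing is a knight" is True, as required.

Knights: Jing, Sia, and Ximena. Knaves: Gita, Finn, and Jack.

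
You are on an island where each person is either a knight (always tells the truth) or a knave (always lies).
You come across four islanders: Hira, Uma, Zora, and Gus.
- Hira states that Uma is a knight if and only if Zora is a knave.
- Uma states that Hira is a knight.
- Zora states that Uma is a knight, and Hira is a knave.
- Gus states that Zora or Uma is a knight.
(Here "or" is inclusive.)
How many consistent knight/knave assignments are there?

Consistent assignments:
  Hira=knight, Uma=knight, Zora=knave, Gus=knight
  Hira=knave, Uma=knave, Zora=knave, Gus=knave

2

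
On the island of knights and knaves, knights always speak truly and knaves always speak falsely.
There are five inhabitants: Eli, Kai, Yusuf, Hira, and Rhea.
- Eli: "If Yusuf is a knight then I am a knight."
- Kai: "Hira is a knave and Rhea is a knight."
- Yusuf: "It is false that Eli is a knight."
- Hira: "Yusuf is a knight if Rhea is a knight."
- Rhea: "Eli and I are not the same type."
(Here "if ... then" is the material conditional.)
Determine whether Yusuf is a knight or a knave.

Yusuf is a knight.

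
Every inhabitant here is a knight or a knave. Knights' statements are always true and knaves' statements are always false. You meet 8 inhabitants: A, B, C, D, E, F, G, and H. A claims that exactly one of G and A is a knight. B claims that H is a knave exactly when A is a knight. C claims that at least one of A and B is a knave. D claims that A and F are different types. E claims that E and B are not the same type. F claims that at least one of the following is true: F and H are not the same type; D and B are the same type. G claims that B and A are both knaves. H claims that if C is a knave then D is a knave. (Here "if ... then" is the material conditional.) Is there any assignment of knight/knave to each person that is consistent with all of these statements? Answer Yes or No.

Yes

One consistent assignment: A=knight, B=knave, C=knight, D=knave, E=knight, F=knight, G=knave, H=knight.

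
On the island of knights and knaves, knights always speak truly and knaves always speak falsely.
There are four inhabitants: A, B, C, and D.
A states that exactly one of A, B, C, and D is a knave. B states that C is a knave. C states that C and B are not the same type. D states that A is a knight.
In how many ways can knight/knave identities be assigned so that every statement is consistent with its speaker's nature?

2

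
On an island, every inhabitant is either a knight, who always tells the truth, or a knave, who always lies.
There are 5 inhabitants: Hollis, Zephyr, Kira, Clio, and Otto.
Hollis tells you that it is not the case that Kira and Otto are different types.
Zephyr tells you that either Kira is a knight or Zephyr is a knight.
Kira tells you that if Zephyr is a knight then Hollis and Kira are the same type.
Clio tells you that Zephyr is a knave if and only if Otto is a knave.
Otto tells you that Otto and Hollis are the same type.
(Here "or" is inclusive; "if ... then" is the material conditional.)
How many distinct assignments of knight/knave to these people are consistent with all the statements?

2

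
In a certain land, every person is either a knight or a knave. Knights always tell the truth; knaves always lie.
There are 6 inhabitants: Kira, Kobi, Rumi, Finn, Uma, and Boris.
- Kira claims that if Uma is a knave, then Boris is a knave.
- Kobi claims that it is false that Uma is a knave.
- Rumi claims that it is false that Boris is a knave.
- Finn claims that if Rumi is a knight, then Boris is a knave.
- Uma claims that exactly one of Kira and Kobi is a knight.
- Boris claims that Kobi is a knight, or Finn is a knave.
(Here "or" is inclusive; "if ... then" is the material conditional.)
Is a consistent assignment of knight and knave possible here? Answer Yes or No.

Yes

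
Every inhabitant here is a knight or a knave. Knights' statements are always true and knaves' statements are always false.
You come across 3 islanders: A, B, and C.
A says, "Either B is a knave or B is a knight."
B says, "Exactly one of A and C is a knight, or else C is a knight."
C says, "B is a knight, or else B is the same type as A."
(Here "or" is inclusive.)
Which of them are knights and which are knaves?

A is a knight, B is a knight, and C is a knight.

Suppose A is a knave. Then A's statement "either B is a knave or B is a knight" would have to be false. Checking the 4 ways to assign the others, none is consistent with every speaker.
(For instance, with B=knight, C=knight, A's claim "either B is a knave or B is a knight" comes out true where it would need to be false.)
So A must be a knight, making "either B is a knave or B is a knight" true. Taking A=knight, B=knight, C=knight, each remaining statement checks out:
  B (knight): "exactly one of A and C is a knight, or else C is a knight" — true. ✓
  C (knight): "B is a knight, or else B is the same type as A" — true. ✓
This is the unique consistent assignment.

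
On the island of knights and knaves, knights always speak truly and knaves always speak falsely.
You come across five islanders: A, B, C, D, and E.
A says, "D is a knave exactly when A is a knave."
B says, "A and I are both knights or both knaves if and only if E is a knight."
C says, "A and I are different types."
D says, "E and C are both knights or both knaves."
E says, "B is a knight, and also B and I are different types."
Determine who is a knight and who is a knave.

Knights: D. Knaves: A, B, C, and E.

A is a knave; "D is a knave exactly when A is a knave" is false, as required.
B is a knave; "A and I are both knights or both knaves if and only if E is a knight" is false, as required.
As a knave, C's statement "A and I are different types" should be false; it is.
Since D is a knight, "E and C are both knights or both knaves" needs to be True, which holds.
E is a knave; "B is a knight, and also B and I are different types" is false, as required.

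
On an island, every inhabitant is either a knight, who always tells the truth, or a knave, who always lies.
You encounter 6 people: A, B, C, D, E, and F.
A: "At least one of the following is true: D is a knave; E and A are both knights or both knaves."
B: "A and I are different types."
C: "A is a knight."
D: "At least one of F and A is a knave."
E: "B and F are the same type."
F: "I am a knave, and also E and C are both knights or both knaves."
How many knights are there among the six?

The unique consistent assignment is A=knave, B=knave, C=knave, D=knight, E=knight, F=knave.
That has 2 knights.

2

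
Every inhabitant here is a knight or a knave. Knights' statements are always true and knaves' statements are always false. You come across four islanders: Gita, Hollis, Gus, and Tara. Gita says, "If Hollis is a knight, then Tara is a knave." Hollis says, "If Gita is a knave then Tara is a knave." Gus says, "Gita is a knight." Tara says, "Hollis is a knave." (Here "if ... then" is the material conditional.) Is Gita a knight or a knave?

Gita is a knight.

Consistent assignments: {Gita=knight, Hollis=knight, Gus=knight, Tara=knave}
In every consistent assignment, Gita is a knight.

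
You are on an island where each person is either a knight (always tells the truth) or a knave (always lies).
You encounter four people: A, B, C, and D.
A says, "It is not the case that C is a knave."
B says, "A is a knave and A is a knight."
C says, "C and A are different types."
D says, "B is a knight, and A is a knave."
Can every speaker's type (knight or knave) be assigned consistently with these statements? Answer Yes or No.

One consistent assignment: A=knave, B=knave, C=knave, D=knave.

Yes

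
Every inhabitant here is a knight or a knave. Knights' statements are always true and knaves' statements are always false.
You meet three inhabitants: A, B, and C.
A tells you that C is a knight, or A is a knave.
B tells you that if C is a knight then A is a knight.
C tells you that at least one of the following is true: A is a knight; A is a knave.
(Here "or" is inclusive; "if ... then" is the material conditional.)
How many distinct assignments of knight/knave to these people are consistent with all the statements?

1

Consistent assignments:
  A=knight, B=knight, C=knight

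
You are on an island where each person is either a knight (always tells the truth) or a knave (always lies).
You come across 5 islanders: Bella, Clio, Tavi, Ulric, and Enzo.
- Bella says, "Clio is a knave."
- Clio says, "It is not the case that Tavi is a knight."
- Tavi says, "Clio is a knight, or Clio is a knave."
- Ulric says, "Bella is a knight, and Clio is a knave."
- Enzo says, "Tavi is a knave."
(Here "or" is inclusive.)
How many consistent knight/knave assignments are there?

1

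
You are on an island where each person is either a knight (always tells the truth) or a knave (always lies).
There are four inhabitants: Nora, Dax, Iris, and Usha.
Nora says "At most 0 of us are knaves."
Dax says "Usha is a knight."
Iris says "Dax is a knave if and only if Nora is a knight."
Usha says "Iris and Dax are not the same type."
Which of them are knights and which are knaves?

Knights: none. Knaves: Nora, Dax, Iris, and Usha.

Nora is a knave, so "at most 0 of us are knaves" must be false — and it is.
Since Dax is a knave, "Usha is a knight" needs to be false, which holds.
Since Iris is a knave, "Dax is a knave if and only if Nora is a knight" needs to be false, which holds.
Usha is a knave, so "Iris and Dax are not the same type" must be false — and it is.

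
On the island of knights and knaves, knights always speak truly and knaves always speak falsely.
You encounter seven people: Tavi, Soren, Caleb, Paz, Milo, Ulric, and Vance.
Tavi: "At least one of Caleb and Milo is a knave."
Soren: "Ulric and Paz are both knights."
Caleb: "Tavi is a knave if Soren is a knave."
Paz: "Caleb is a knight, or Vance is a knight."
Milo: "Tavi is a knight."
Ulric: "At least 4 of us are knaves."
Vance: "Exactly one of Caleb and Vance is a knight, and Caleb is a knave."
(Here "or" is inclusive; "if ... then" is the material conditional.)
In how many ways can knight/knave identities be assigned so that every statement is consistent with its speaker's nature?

2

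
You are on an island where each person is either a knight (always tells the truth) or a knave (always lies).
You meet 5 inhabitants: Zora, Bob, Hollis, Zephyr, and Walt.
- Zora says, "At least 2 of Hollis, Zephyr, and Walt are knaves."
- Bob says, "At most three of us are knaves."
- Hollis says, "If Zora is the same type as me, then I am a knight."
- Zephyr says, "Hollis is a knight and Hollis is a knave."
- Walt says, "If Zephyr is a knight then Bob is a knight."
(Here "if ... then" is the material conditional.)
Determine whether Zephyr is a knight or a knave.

Zephyr is a knave.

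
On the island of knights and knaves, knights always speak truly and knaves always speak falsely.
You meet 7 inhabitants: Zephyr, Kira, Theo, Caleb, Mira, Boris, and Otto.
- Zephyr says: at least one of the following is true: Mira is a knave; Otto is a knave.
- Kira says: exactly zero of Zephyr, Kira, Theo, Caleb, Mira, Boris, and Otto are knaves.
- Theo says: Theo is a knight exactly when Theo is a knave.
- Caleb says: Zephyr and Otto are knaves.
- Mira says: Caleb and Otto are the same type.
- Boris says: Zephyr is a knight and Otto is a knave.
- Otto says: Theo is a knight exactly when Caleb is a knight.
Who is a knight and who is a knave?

Zephyr is a knight, Kira is a knave, Theo is a knave, Caleb is a knave, Mira is a knave, Boris is a knave, and Otto is a knight.

As a knight, Zephyr's statement "at least one of the following is true: Mira is a knave; Otto is a knave" should be true; it is.
Kira (knave): "exactly zero of Zephyr, Kira, Theo, Caleb, Mira, Boris, and Otto are knaves" — False. ✓
Theo is a knave, so "Theo is a knight exactly when Theo is a knave" must be False — and it is.
Caleb (knave): "Zephyr and Otto are knaves" — False. ✓
Mira is a knave, and the claim "Caleb and Otto are the same type" is indeed False.
Boris is a knave; "Zephyr is a knight and Otto is a knave" is False, as required.
Otto is a knight, so "Theo is a knight exactly when Caleb is a knight" must be true — and it is.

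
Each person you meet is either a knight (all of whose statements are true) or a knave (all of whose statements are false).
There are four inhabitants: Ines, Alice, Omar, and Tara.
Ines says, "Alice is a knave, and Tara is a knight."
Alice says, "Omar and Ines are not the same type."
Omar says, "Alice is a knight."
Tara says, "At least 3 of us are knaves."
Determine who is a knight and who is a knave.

Since Ines is a knave, "Alice is a knave, and Tara is a knight" needs to be false, which holds.
Alice is a knight, and the claim "Omar and Ines are not the same type" is indeed true.
Omar is a knight; "Alice is a knight" is true, as required.
As a knave, Tara's statement "at least 3 of us are knaves" should be false; it is.

Knights: Alice and Omar. Knaves: Ines and Tara.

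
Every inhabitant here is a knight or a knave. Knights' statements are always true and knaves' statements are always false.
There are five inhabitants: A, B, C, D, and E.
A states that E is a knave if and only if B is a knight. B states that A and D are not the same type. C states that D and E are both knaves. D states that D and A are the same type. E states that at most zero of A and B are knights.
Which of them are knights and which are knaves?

As a knight, A's statement "E is a knave if and only if B is a knight" should be True; it is.
B is a knight, so "A and D are not the same type" must be True — and it is.
As a knight, C's statement "D and E are both knaves" should be True; it is.
D is a knave, so "D and A are the same type" must be false — and it is.
E is a knave, so "at most zero of A and B are knights" must be false — and it is.

A is a knight, B is a knight, C is a knight, D is a knave, and E is a knave.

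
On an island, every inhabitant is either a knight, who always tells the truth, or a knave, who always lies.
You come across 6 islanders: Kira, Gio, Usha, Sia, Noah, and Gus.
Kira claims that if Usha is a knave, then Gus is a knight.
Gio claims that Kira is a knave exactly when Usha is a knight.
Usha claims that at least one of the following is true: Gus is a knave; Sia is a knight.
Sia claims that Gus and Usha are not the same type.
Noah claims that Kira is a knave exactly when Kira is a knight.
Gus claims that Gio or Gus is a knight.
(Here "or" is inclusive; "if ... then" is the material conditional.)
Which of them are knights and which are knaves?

Kira is a knight; "if Usha is a knave, then Gus is a knight" is true, as required.
Gio (knave): "Kira is a knave exactly when Usha is a knight" — False. ✓
Since Usha is a knight, "at least one of the following is true: Gus is a knave; Sia is a knight" needs to be true, which holds.
Sia is a knight; "Gus and Usha are not the same type" is true, as required.
Noah is a knave; "Kira is a knave exactly when Kira is a knight" is False, as required.
Gus is a knave, so "Gio or Gus is a knight" must be False — and it is.

Kira is a knight, Gio is a knave, Usha is a knight, Sia is a knight, Noah is a knave, and Gus is a knave.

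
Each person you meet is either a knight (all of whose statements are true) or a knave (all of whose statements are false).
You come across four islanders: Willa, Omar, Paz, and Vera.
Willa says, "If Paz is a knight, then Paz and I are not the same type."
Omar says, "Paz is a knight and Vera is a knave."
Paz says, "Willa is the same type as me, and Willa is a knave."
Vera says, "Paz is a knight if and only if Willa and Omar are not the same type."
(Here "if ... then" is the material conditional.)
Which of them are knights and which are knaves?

Knights: Willa. Knaves: Omar, Paz, and Vera.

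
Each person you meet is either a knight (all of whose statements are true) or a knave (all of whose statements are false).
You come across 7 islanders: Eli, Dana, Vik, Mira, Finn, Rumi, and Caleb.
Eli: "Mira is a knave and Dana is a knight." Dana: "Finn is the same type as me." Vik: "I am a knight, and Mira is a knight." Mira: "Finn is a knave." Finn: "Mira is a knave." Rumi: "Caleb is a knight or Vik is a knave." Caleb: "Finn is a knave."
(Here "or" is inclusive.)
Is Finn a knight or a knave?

Finn is a knight.

Consistent assignments: {Eli=knight, Dana=knight, Vik=knave, Mira=knave, Finn=knight, Rumi=knight, Caleb=knave}; {Eli=knave, Dana=knave, Vik=knave, Mira=knave, Finn=knight, Rumi=knight, Caleb=knave}
In every consistent assignment, Finn is a knight.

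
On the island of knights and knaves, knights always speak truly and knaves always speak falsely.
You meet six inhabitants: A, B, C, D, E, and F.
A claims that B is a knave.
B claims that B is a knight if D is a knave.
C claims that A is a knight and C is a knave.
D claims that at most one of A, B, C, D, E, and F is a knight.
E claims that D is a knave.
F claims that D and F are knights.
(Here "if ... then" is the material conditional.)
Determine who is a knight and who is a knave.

Knights: B and E. Knaves: A, C, D, and F.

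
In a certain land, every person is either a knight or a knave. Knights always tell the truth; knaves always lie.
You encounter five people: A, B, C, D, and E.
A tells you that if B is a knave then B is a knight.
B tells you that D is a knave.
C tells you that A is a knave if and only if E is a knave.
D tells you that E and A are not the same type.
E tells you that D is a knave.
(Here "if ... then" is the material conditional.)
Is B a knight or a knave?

B is a knight.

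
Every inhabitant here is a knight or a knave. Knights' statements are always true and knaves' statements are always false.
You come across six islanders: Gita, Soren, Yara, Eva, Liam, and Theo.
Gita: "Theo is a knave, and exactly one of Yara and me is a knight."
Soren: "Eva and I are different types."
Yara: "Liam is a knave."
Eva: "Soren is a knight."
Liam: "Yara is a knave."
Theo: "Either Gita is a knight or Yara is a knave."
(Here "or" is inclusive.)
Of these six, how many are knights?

2

The unique consistent assignment is Gita=knave, Soren=knave, Yara=knave, Eva=knave, Liam=knight, Theo=knight.
That has 2 knights.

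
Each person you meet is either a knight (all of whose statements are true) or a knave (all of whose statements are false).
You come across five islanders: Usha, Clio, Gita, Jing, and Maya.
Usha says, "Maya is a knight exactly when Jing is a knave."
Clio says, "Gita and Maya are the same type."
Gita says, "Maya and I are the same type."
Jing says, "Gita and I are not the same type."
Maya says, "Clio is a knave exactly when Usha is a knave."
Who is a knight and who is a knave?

Usha is a knave, Clio is a knave, Gita is a knave, Jing is a knight, and Maya is a knight.

Since Usha is a knave, "Maya is a knight exactly when Jing is a knave" needs to be False, which holds.
Clio (knave): "Gita and Maya are the same type" — False. ✓
Gita is a knave, and the claim "Maya and I are the same type" is indeed False.
Jing is a knight, so "Gita and I are not the same type" must be True — and it is.
Maya (knight): "Clio is a knave exactly when Usha is a knave" — True. ✓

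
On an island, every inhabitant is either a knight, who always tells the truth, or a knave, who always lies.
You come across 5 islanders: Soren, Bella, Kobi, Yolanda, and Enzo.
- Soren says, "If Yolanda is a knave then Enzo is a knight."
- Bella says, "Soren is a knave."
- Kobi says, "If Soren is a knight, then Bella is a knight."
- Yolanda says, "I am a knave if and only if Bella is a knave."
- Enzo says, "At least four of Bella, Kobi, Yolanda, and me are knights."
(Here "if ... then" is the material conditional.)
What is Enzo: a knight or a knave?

Enzo is a knave.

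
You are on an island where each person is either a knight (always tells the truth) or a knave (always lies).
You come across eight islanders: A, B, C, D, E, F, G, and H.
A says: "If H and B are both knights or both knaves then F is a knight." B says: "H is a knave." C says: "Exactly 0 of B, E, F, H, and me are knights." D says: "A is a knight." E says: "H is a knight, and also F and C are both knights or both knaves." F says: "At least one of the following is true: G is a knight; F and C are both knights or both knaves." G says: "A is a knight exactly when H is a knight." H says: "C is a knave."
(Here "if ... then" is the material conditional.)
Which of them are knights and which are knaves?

A is a knight, B is a knave, C is a knave, D is a knight, E is a knave, F is a knight, G is a knight, and H is a knight.

A is a knight; "if H and B are both knights or both knaves then F is a knight" is True, as required.
B is a knave; "H is a knave" is false, as required.
C is a knave, so "exactly 0 of B, E, F, H, and me are knights" must be false — and it is.
D is a knight, so "A is a knight" must be True — and it is.
E is a knave, so "H is a knight, and also F and C are both knights or both knaves" must be false — and it is.
F (knight): "at least one of the following is true: G is a knight; F and C are both knights or both knaves" — True. ✓
As a knight, G's statement "A is a knight exactly when H is a knight" should be True; it is.
As a knight, H's statement "C is a knave" should be True; it is.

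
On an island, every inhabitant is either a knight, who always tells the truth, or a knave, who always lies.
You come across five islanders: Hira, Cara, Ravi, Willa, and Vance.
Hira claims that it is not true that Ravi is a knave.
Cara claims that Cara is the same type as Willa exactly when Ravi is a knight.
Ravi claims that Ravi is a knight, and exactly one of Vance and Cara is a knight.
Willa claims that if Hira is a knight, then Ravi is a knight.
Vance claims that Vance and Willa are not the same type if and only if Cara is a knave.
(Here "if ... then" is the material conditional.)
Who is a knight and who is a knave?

Knights: Hira, Cara, Ravi, and Willa. Knaves: Vance.

As a knight, Hira's statement "it is not true that Ravi is a knave" should be true; it is.
Cara is a knight, and the claim "Cara is the same type as Willa exactly when Ravi is a knight" is indeed true.
Ravi is a knight, and the claim "Ravi is a knight, and exactly one of Vance and Cara is a knight" is indeed true.
Willa (knight): "if Hira is a knight, then Ravi is a knight" — true. ✓
Vance is a knave; "Vance and Willa are not the same type if and only if Cara is a knave" is False, as required.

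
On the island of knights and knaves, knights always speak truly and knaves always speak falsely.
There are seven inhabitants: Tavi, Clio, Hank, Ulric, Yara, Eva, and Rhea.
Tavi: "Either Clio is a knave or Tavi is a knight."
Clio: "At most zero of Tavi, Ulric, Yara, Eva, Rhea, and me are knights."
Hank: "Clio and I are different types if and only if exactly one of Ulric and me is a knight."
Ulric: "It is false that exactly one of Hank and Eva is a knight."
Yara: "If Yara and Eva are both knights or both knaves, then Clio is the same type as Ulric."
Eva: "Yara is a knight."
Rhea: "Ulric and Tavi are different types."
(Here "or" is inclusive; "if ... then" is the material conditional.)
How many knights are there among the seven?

2

The unique consistent assignment is Tavi=knight, Clio=knave, Hank=knave, Ulric=knight, Yara=knave, Eva=knave, Rhea=knave.
That has 2 knights.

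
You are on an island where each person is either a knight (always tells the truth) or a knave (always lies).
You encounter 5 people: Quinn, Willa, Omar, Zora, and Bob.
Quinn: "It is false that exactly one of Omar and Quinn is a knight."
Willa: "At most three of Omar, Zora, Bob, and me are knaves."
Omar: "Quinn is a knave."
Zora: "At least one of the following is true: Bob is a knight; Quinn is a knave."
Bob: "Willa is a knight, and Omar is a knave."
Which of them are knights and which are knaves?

Suppose Quinn is a knight. Then Quinn's statement "it is false that exactly one of Omar and Quinn is a knight" would have to be true. Checking the 16 ways to assign the others, none is consistent with every speaker.
(For instance, with Willa=knight, Omar=knight, Zora=knight, Bob=knave, Omar's claim "Quinn is a knave" comes out false where it would need to be true.)
So Quinn must be a knave, making "it is false that exactly one of Omar and Quinn is a knight" false. Taking Quinn=knave, Willa=knight, Omar=knight, Zora=knight, Bob=knave, each remaining statement checks out:
  Willa (knight): "at most three of Omar, Zora, Bob, and me are knaves" — true. ✓
  Omar (knight): "Quinn is a knave" — true. ✓
  Zora (knight): "at least one of the following is true: Bob is a knight; Quinn is a knave" — true. ✓
  Bob (knave): "Willa is a knight, and Omar is a knave" — false. ✓
This is the unique consistent assignment.

Quinn is a knave, Willa is a knight, Omar is a knight, Zora is a knight, and Bob is a knave.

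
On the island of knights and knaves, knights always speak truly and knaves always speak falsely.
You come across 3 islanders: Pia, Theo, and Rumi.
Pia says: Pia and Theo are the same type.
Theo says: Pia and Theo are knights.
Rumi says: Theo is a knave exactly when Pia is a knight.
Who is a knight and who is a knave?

Since Pia is a knight, "Pia and Theo are the same type" needs to be True, which holds.
As a knight, Theo's statement "Pia and Theo are knights" should be True; it is.
Rumi is a knave, so "Theo is a knave exactly when Pia is a knight" must be false — and it is.

Knights: Pia and Theo. Knaves: Rumi.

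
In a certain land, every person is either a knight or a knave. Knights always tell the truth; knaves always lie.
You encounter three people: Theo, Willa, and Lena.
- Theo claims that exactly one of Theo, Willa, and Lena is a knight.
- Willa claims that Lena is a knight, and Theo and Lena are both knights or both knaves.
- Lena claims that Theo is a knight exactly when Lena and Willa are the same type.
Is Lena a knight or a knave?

Lena is a knave.

Consistent assignments: {Theo=knave, Willa=knave, Lena=knave}
In every consistent assignment, Lena is a knave.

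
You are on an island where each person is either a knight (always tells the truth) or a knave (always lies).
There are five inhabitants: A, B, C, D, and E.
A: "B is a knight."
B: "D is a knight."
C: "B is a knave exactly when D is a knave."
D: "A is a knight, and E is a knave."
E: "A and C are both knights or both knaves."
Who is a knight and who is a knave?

A is a knave, B is a knave, C is a knight, D is a knave, and E is a knave.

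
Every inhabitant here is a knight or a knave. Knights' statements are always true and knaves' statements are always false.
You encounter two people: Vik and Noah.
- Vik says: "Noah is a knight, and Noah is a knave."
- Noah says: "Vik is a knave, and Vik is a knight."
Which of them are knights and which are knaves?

Knights: none. Knaves: Vik and Noah.

Suppose Vik is a knight. Then Vik's statement "Noah is a knight, and Noah is a knave" would have to be true. Checking the 2 ways to assign the others, none is consistent with every speaker.
(For instance, with Noah=knave, Vik's claim "Noah is a knight, and Noah is a knave" comes out false where it would need to be true.)
So Vik must be a knave, making "Noah is a knight, and Noah is a knave" false. Taking Vik=knave, Noah=knave, each remaining statement checks out:
  Noah (knave): "Vik is a knave, and Vik is a knight" — false. ✓
This is the unique consistent assignment.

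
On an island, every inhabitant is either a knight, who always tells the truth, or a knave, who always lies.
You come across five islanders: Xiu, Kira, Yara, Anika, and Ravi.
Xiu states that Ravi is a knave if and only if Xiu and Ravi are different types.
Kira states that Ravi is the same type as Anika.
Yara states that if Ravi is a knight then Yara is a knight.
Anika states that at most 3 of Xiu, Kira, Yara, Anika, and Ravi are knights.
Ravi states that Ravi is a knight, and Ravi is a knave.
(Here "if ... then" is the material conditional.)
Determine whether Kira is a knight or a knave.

Consistent assignments: {Xiu=knight, Kira=knave, Yara=knight, Anika=knight, Ravi=knave}; {Xiu=knave, Kira=knave, Yara=knight, Anika=knight, Ravi=knave}
In every consistent assignment, Kira is a knave.

Kira is a knave.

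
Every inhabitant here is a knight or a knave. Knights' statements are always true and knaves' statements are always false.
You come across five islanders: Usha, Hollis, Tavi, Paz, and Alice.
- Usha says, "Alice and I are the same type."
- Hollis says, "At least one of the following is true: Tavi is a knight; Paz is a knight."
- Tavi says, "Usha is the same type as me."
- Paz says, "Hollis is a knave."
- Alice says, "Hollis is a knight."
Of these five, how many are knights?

The unique consistent assignment is Usha=knight, Hollis=knight, Tavi=knight, Paz=knave, Alice=knight.
That has 4 knights.

4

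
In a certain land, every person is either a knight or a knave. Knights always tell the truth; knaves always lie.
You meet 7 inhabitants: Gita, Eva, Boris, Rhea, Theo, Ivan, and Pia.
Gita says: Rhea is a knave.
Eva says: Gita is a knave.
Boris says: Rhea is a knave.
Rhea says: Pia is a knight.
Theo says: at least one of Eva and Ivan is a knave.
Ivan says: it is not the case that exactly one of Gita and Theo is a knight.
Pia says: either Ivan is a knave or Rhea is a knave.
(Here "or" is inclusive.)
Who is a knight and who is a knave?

Knights: Eva, Rhea, Theo, and Pia. Knaves: Gita, Boris, and Ivan.

Gita (knave): "Rhea is a knave" — false. ✓
As a knight, Eva's statement "Gita is a knave" should be true; it is.
Boris is a knave, and the claim "Rhea is a knave" is indeed false.
Rhea is a knight; "Pia is a knight" is true, as required.
Since Theo is a knight, "at least one of Eva and Ivan is a knave" needs to be true, which holds.
Ivan is a knave; "it is not the case that exactly one of Gita and Theo is a knight" is false, as required.
Pia is a knight, so "either Ivan is a knave or Rhea is a knave" must be true — and it is.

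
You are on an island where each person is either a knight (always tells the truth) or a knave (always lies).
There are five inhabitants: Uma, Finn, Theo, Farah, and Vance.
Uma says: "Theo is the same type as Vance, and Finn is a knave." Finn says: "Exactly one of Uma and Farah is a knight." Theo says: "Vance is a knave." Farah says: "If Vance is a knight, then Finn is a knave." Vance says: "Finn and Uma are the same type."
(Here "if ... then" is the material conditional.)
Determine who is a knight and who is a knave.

Knights: Finn, Theo, and Farah. Knaves: Uma and Vance.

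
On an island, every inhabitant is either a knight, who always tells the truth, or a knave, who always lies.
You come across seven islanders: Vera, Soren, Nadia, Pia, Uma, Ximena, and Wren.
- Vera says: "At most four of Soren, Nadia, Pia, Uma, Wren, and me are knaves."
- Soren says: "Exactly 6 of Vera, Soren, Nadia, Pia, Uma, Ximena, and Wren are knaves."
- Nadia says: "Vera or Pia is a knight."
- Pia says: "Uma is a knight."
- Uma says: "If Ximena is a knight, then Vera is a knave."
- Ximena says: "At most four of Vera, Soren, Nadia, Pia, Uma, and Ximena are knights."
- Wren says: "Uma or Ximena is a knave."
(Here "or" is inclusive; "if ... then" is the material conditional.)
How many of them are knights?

The unique consistent assignment is Vera=knight, Soren=knave, Nadia=knight, Pia=knave, Uma=knave, Ximena=knight, Wren=knight.
That has 4 knights.

4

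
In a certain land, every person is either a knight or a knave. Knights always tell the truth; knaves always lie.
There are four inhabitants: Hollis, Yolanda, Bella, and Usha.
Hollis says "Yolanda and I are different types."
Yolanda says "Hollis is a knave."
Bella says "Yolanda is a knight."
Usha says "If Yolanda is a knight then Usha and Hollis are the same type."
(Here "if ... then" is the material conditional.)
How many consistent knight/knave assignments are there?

1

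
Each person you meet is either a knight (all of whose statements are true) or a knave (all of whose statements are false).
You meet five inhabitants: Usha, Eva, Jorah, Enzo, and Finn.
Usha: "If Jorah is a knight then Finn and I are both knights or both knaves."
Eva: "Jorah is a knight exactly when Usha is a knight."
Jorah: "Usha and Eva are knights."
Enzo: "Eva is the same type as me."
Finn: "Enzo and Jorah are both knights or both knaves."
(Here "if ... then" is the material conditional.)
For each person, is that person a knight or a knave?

Knights: Usha, Eva, Jorah, Enzo, and Finn. Knaves: none.

Usha is a knight; "if Jorah is a knight then Finn and I are both knights or both knaves" is True, as required.
Eva is a knight, and the claim "Jorah is a knight exactly when Usha is a knight" is indeed True.
Jorah is a knight, so "Usha and Eva are knights" must be True — and it is.
Enzo is a knight, so "Eva is the same type as me" must be True — and it is.
Finn is a knight, so "Enzo and Jorah are both knights or both knaves" must be True — and it is.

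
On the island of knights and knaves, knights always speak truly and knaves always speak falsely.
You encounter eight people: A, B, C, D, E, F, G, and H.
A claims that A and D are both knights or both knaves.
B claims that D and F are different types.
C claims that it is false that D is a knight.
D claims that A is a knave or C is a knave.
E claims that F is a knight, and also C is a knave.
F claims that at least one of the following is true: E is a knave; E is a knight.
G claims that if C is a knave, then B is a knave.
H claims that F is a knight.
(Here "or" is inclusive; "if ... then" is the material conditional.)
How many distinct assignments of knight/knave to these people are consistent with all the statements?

Consistent assignments:
  A=knight, B=knave, C=knave, D=knight, E=knight, F=knight, G=knight, H=knight
  A=knave, B=knave, C=knave, D=knight, E=knight, F=knight, G=knight, H=knight

2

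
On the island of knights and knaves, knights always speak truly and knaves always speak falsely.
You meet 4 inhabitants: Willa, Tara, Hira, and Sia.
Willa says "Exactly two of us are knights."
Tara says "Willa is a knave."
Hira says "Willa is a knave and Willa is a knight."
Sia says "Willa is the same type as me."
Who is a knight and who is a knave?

Willa is a knight, Tara is a knave, Hira is a knave, and Sia is a knight.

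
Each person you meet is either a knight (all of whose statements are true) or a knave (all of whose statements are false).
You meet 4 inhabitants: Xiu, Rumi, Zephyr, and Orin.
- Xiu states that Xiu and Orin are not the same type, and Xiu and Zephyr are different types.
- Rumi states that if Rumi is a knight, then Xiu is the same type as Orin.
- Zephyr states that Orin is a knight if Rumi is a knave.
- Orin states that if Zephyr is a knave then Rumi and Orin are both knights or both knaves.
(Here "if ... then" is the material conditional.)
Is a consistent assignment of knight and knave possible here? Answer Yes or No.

No

Checking all 16 assignments, each has at least one speaker whose statement's truth value contradicts their type.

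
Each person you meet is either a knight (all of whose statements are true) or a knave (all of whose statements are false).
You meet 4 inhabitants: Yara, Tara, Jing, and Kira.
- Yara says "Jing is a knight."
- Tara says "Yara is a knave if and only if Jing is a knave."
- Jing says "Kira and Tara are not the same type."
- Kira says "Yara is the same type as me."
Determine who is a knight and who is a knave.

Knights: Yara, Tara, and Jing. Knaves: Kira.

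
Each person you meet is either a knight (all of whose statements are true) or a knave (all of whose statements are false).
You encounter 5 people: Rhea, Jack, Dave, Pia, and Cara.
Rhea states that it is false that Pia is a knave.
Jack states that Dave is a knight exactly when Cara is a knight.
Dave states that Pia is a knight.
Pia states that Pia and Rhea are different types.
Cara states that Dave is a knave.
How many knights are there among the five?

The unique consistent assignment is Rhea=knave, Jack=knave, Dave=knave, Pia=knave, Cara=knight.
That has 1 knight.

1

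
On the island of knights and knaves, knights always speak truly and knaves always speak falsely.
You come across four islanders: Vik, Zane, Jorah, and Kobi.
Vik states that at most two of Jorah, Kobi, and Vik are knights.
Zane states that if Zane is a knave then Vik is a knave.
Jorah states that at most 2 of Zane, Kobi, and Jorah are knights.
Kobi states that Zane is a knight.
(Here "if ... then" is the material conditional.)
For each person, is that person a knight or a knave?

Knights: Vik and Jorah. Knaves: Zane and Kobi.

Suppose Vik is a knave. Then Vik's statement "at most two of Jorah, Kobi, and Vik are knights" would have to be false. Checking the 8 ways to assign the others, none is consistent with every speaker.
(For instance, with Zane=knave, Jorah=knight, Kobi=knave, Vik's claim "at most two of Jorah, Kobi, and Vik are knights" comes out true where it would need to be false.)
So Vik must be a knight, making "at most two of Jorah, Kobi, and Vik are knights" true. Taking Vik=knight, Zane=knave, Jorah=knight, Kobi=knave, each remaining statement checks out:
  Zane (knave): "if Zane is a knave then Vik is a knave" — false. ✓
  Jorah (knight): "at most 2 of Zane, Kobi, and Jorah are knights" — true. ✓
  Kobi (knave): "Zane is a knight" — false. ✓
This is the unique consistent assignment.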